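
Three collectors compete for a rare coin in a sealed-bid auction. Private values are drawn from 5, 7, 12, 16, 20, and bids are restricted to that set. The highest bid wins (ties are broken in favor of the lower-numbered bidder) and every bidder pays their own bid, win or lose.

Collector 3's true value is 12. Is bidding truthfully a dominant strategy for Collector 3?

Consider the case where Collector 1 bids 5 and Collector 2 bids 5.
Truthful bid 12: wins, pays 12, utility 12 - 12 = 0.
Bid 7 instead: wins, pays 7, utility 12 - 7 = 5.
Since 5 > 0, bidding 7 is strictly better here, so truthful bidding is not dominant.

No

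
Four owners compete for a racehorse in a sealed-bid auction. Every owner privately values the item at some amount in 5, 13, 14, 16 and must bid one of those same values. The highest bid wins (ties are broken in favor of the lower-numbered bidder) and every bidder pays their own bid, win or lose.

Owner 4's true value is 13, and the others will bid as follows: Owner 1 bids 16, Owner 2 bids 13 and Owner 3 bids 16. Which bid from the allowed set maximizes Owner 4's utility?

5

Bid 5: loses but pays 5, utility -5.
Bid 13: loses but pays 13, utility -13.
Bid 14: loses but pays 14, utility -14.
Bid 16: loses but pays 16, utility -16.
The best choice is 5 with utility -5.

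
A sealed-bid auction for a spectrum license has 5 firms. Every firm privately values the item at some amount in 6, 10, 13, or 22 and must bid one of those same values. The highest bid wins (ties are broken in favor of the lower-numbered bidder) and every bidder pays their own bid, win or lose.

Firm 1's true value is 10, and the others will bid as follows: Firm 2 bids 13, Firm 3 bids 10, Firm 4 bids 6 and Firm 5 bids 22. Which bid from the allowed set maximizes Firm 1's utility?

Bid 6: loses but pays 6, utility -6.
Bid 10: loses but pays 10, utility -10.
Bid 13: loses but pays 13, utility -13.
Bid 22: wins, pays 22, utility 10 - 22 = -12.
The best choice is 6 with utility -6.

6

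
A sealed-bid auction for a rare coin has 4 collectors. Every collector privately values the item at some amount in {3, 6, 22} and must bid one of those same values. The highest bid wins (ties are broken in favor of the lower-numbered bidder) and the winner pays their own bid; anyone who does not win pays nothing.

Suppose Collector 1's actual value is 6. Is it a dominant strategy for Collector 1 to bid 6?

No

Consider the case where Collector 2 bids 3, Collector 3 bids 3 and Collector 4 bids 3.
Truthful bid 6: wins, pays 6, utility 6 - 6 = 0.
Bid 3 instead: wins, pays 3, utility 6 - 3 = 3.
Since 3 > 0, bidding 3 is strictly better here, so truthful bidding is not dominant.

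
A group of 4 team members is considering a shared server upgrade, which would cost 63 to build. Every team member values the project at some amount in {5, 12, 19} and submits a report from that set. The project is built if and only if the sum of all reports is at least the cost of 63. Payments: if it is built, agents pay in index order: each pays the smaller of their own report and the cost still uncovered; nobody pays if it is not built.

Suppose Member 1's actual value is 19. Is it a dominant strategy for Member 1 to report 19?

No

Consider the case where Member 2 reports 19, Member 3 reports 19 and Member 4 reports 19.
Truthful report 19: project built, pays 19, utility 19 - 19 = 0.
Report 12 instead: project built, pays 12, utility 19 - 12 = 7.
Since 7 > 0, reporting 12 is strictly better here, so truthful reporting is not dominant.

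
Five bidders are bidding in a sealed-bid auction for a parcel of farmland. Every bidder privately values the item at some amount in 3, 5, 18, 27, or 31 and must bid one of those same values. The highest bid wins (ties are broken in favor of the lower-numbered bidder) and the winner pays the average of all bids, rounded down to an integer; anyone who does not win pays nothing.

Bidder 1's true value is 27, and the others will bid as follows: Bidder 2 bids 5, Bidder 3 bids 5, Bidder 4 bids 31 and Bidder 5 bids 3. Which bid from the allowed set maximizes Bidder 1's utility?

31

Bid 3: loses, pays 0, utility 0.
Bid 5: loses, pays 0, utility 0.
Bid 18: loses, pays 0, utility 0.
Bid 27: loses, pays 0, utility 0.
Bid 31: wins, pays 15, utility 27 - 15 = 12.
The best choice is 31 with utility 12.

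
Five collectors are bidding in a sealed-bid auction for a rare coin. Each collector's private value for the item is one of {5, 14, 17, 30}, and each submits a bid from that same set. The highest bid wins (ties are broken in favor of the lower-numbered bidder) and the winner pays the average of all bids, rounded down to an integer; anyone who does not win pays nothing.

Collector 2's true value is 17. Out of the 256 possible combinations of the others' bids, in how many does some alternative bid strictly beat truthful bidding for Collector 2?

Others bid (5, 5, 5, 5): truth gives 10; bid 14 gives 11 > 10. Violating.
Others bid (5, 5, 5, 14): truth gives 8; bid 14 gives 9 > 8. Violating.
Others bid (5, 5, 5, 30): truth gives 0; bid 30 gives 2 > 0. Violating.
Others bid (5, 5, 14, 5): truth gives 8; bid 14 gives 9 > 8. Violating.
Others bid (5, 5, 5, 17): truth gives 8; no alternative beats it.
Others bid (5, 5, 14, 17): truth gives 6; no alternative beats it.
(Checking all 256 profiles: 35 have a profitable deviation, 221 do not.)

35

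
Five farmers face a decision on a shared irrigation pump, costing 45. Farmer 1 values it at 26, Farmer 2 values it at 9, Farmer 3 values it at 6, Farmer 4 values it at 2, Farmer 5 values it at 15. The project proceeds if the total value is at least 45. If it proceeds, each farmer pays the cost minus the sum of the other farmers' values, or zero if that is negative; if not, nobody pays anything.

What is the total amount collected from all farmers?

Total value 58 ≥ cost 45, so it is built.
Farmer 1: others sum to 32; max(0, 45 - 32) = 13.
Farmer 2: others sum to 49; max(0, 45 - 49) = 0.
Farmer 3: others sum to 52; max(0, 45 - 52) = 0.
Farmer 4: others sum to 56; max(0, 45 - 56) = 0.
Farmer 5: others sum to 43; max(0, 45 - 43) = 2.
Total collected = 13 + 0 + 0 + 0 + 2 = 15.

15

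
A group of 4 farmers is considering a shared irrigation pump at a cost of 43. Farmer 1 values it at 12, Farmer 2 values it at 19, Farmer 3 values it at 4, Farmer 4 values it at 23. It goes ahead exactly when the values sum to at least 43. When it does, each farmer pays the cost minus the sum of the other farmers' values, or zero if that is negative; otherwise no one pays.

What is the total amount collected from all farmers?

Total value 58 ≥ cost 43, so it is built.
Farmer 1: others sum to 46; max(0, 43 - 46) = 0.
Farmer 2: others sum to 39; max(0, 43 - 39) = 4.
Farmer 3: others sum to 54; max(0, 43 - 54) = 0.
Farmer 4: others sum to 35; max(0, 43 - 35) = 8.
Total collected = 0 + 4 + 0 + 8 = 12.

12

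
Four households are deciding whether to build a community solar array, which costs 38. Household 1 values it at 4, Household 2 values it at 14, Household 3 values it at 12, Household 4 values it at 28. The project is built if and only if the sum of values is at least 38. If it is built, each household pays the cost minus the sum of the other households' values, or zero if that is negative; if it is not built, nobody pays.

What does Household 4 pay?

Total value 58 ≥ cost 38, so the project is built.
The other households' values sum to 30.
Cost minus that sum is 38 - 30 = 8.

8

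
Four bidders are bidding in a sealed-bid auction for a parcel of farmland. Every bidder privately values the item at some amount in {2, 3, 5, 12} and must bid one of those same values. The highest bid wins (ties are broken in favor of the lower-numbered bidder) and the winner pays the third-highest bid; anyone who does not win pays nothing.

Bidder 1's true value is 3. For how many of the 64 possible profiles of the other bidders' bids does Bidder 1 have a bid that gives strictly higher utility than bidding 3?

Others bid (2, 2, 5): truth gives 0; bid 5 gives 1 > 0. Violating.
Others bid (2, 2, 12): truth gives 0; bid 12 gives 1 > 0. Violating.
Others bid (2, 5, 2): truth gives 0; bid 5 gives 1 > 0. Violating.
Others bid (2, 12, 2): truth gives 0; bid 12 gives 1 > 0. Violating.
Others bid (2, 2, 2): truth gives 1; no alternative beats it.
Others bid (2, 2, 3): truth gives 1; no alternative beats it.
(Checking all 64 profiles: 6 have a profitable deviation, 58 do not.)

6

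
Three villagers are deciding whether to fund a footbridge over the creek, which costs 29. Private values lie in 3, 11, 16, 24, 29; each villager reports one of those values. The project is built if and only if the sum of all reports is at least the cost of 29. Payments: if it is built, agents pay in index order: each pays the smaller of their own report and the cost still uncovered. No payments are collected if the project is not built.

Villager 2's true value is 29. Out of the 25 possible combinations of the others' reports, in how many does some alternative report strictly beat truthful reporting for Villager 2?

20

Others report (3, 3): truth gives 3; report 24 gives 5 > 3. Violating.
Others report (3, 11): truth gives 3; report 16 gives 13 > 3. Violating.
Others report (3, 16): truth gives 3; report 11 gives 18 > 3. Violating.
Others report (3, 24): truth gives 3; report 3 gives 26 > 3. Violating.
Others report (29, 3): truth gives 29; no alternative beats it.
Others report (29, 11): truth gives 29; no alternative beats it.
(Checking all 25 profiles: 20 have a profitable deviation, 5 do not.)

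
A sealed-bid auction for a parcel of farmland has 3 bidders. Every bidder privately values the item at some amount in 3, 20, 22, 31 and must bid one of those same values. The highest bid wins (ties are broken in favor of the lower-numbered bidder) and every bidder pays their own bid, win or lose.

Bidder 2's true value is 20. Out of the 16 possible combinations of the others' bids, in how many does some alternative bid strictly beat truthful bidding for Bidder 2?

14

Others bid (3, 22): truth gives -20; bid 22 gives -2 > -20. Violating.
Others bid (3, 31): truth gives -20; bid 3 gives -3 > -20. Violating.
Others bid (20, 3): truth gives -20; bid 22 gives -2 > -20. Violating.
Others bid (20, 20): truth gives -20; bid 22 gives -2 > -20. Violating.
Others bid (3, 3): truth gives 0; no alternative beats it.
Others bid (3, 20): truth gives 0; no alternative beats it.
(Checking all 16 profiles: 14 have a profitable deviation, 2 do not.)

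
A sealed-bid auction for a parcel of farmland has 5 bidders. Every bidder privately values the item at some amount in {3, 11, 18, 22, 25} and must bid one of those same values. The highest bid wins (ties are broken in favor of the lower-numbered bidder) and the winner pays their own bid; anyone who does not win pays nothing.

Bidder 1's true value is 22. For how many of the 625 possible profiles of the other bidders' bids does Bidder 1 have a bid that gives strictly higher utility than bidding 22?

Others bid (3, 3, 3, 3): truth gives 0; bid 3 gives 19 > 0. Violating.
Others bid (3, 3, 3, 11): truth gives 0; bid 11 gives 11 > 0. Violating.
Others bid (3, 3, 3, 18): truth gives 0; bid 18 gives 4 > 0. Violating.
Others bid (3, 3, 11, 3): truth gives 0; bid 11 gives 11 > 0. Violating.
Others bid (3, 3, 3, 22): truth gives 0; no alternative beats it.
Others bid (3, 3, 3, 25): truth gives 0; no alternative beats it.
(Checking all 625 profiles: 81 have a profitable deviation, 544 do not.)

81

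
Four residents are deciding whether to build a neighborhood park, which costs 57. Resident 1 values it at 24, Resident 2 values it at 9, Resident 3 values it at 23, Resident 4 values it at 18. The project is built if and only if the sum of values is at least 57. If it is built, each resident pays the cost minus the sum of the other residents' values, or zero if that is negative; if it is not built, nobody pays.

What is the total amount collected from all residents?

Total value 74 ≥ cost 57, so it is built.
Resident 1: others sum to 50; max(0, 57 - 50) = 7.
Resident 2: others sum to 65; max(0, 57 - 65) = 0.
Resident 3: others sum to 51; max(0, 57 - 51) = 6.
Resident 4: others sum to 56; max(0, 57 - 56) = 1.
Total collected = 7 + 0 + 6 + 1 = 14.

14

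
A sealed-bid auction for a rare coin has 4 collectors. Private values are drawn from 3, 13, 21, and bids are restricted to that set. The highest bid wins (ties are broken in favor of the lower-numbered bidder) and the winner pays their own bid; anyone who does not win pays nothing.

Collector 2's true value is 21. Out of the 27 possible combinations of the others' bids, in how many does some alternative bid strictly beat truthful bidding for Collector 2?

Others bid (3, 3, 3): truth gives 0; bid 13 gives 8 > 0. Violating.
Others bid (3, 3, 13): truth gives 0; bid 13 gives 8 > 0. Violating.
Others bid (3, 13, 3): truth gives 0; bid 13 gives 8 > 0. Violating.
Others bid (3, 13, 13): truth gives 0; bid 13 gives 8 > 0. Violating.
Others bid (3, 3, 21): truth gives 0; no alternative beats it.
Others bid (3, 13, 21): truth gives 0; no alternative beats it.
(Checking all 27 profiles: 4 have a profitable deviation, 23 do not.)

4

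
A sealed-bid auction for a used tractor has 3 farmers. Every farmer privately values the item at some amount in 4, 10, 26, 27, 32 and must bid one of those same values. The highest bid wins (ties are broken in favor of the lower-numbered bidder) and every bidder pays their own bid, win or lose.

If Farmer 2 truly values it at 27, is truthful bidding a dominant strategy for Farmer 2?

Consider the case where Farmer 1 bids 4 and Farmer 3 bids 4.
Truthful bid 27: wins, pays 27, utility 27 - 27 = 0.
Bid 10 instead: wins, pays 10, utility 27 - 10 = 17.
Since 17 > 0, bidding 10 is strictly better here, so truthful bidding is not dominant.

No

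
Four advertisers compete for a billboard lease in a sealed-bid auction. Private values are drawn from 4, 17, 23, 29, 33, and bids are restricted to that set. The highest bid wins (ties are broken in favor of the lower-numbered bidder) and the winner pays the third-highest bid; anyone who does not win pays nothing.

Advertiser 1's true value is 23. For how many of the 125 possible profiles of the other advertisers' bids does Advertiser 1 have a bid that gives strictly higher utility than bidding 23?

24

Others bid (4, 4, 29): truth gives 0; bid 29 gives 19 > 0. Violating.
Others bid (4, 4, 33): truth gives 0; bid 33 gives 19 > 0. Violating.
Others bid (4, 17, 29): truth gives 0; bid 29 gives 6 > 0. Violating.
Others bid (4, 17, 33): truth gives 0; bid 33 gives 6 > 0. Violating.
Others bid (4, 4, 4): truth gives 19; no alternative beats it.
Others bid (4, 4, 17): truth gives 19; no alternative beats it.
(Checking all 125 profiles: 24 have a profitable deviation, 101 do not.)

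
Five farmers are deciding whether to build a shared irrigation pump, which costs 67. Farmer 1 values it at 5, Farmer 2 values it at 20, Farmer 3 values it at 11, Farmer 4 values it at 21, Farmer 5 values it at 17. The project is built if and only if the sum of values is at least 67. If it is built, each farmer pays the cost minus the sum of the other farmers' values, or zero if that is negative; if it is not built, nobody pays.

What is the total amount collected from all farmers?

Total value 74 ≥ cost 67, so it is built.
Farmer 1: others sum to 69; max(0, 67 - 69) = 0.
Farmer 2: others sum to 54; max(0, 67 - 54) = 13.
Farmer 3: others sum to 63; max(0, 67 - 63) = 4.
Farmer 4: others sum to 53; max(0, 67 - 53) = 14.
Farmer 5: others sum to 57; max(0, 67 - 57) = 10.
Total collected = 0 + 13 + 4 + 14 + 10 = 41.

41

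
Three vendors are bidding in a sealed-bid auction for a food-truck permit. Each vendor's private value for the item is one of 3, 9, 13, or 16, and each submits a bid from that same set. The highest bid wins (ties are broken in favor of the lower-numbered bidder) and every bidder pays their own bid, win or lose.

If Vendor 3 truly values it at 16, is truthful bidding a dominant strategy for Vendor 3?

Consider the case where Vendor 1 bids 3 and Vendor 2 bids 3.
Truthful bid 16: wins, pays 16, utility 16 - 16 = 0.
Bid 9 instead: wins, pays 9, utility 16 - 9 = 7.
Since 7 > 0, bidding 9 is strictly better here, so truthful bidding is not dominant.

No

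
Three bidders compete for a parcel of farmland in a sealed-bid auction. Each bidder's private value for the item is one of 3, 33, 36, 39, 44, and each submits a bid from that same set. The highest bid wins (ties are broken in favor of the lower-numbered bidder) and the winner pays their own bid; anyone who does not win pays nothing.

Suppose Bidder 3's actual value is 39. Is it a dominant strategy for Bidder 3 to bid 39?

No

Consider the case where Bidder 1 bids 3 and Bidder 2 bids 3.
Truthful bid 39: wins, pays 39, utility 39 - 39 = 0.
Bid 33 instead: wins, pays 33, utility 39 - 33 = 6.
Since 6 > 0, bidding 33 is strictly better here, so truthful bidding is not dominant.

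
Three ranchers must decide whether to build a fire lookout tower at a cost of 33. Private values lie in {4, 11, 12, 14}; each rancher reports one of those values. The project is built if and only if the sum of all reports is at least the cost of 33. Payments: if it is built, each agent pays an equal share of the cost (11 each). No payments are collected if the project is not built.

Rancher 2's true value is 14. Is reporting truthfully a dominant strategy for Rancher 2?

Yes

Check each profile of the others' reports and compare truth against every alternative report.
Others report (11, 11): truth gives 3, best alternative gives 3.
Others report (11, 12): truth gives 3, best alternative gives 3.
Others report (11, 14): truth gives 3, best alternative gives 3.
Others report (12, 11): truth gives 3, best alternative gives 3.
Others report (12, 12): truth gives 3, best alternative gives 3.
Others report (12, 14): truth gives 3, best alternative gives 3.
(Remaining 10 profiles checked similarly; truth is weakly best in each.)
In every case the truthful report is at least as good as any alternative, so it is a dominant strategy.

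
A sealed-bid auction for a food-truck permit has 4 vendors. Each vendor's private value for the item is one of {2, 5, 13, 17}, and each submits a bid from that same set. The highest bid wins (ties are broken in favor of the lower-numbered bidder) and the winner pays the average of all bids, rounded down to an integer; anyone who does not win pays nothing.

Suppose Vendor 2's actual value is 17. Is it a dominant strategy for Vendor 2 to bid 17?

Consider the case where Vendor 1 bids 2, Vendor 3 bids 2 and Vendor 4 bids 2.
Truthful bid 17: wins, pays 5, utility 17 - 5 = 12.
Bid 5 instead: wins, pays 2, utility 17 - 2 = 15.
Since 15 > 12, bidding 5 is strictly better here, so truthful bidding is not dominant.

No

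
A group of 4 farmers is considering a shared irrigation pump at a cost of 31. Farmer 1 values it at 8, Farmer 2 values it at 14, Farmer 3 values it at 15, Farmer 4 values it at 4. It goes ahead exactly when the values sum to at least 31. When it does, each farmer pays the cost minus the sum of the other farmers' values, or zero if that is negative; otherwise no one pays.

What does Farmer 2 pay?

4

Total value 41 ≥ cost 31, so the project is built.
The other farmers' values sum to 27.
Cost minus that sum is 31 - 27 = 4.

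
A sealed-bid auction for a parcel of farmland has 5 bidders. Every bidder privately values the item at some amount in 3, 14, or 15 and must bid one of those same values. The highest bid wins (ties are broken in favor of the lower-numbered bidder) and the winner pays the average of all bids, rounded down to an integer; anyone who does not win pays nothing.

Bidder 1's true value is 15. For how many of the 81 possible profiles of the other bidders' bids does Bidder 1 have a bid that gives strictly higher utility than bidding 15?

5

Others bid (3, 3, 3, 3): truth gives 10; bid 3 gives 12 > 10. Violating.
Others bid (3, 14, 14, 14): truth gives 3; bid 14 gives 4 > 3. Violating.
Others bid (14, 3, 14, 14): truth gives 3; bid 14 gives 4 > 3. Violating.
Others bid (14, 14, 3, 14): truth gives 3; bid 14 gives 4 > 3. Violating.
Others bid (3, 3, 3, 14): truth gives 8; no alternative beats it.
Others bid (3, 3, 3, 15): truth gives 8; no alternative beats it.
(Checking all 81 profiles: 5 have a profitable deviation, 76 do not.)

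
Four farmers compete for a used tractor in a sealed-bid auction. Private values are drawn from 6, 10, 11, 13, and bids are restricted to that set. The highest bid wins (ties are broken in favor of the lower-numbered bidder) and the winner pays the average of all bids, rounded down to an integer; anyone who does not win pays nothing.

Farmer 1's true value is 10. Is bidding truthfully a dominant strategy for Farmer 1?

No

Consider the case where Farmer 2 bids 6, Farmer 3 bids 6 and Farmer 4 bids 6.
Truthful bid 10: wins, pays 7, utility 10 - 7 = 3.
Bid 6 instead: wins, pays 6, utility 10 - 6 = 4.
Since 4 > 3, bidding 6 is strictly better here, so truthful bidding is not dominant.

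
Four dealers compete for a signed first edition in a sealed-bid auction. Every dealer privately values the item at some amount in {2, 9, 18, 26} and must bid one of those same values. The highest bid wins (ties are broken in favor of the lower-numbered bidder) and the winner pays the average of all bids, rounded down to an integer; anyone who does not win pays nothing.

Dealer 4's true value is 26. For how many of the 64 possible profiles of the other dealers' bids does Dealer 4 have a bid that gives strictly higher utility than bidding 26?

Others bid (2, 2, 2): truth gives 18; bid 9 gives 23 > 18. Violating.
Others bid (2, 2, 9): truth gives 17; bid 18 gives 19 > 17. Violating.
Others bid (2, 9, 2): truth gives 17; bid 18 gives 19 > 17. Violating.
Others bid (2, 9, 9): truth gives 15; bid 18 gives 17 > 15. Violating.
Others bid (2, 2, 18): truth gives 14; no alternative beats it.
Others bid (2, 2, 26): truth gives 0; no alternative beats it.
(Checking all 64 profiles: 8 have a profitable deviation, 56 do not.)

8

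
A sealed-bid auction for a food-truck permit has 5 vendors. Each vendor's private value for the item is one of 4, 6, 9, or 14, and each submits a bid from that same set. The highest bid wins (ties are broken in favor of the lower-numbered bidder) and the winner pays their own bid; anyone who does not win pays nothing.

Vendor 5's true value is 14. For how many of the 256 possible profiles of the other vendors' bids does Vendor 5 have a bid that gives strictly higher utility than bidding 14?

Others bid (4, 4, 4, 4): truth gives 0; bid 6 gives 8 > 0. Violating.
Others bid (4, 4, 4, 6): truth gives 0; bid 9 gives 5 > 0. Violating.
Others bid (4, 4, 6, 4): truth gives 0; bid 9 gives 5 > 0. Violating.
Others bid (4, 4, 6, 6): truth gives 0; bid 9 gives 5 > 0. Violating.
Others bid (4, 4, 4, 9): truth gives 0; no alternative beats it.
Others bid (4, 4, 4, 14): truth gives 0; no alternative beats it.
(Checking all 256 profiles: 16 have a profitable deviation, 240 do not.)

16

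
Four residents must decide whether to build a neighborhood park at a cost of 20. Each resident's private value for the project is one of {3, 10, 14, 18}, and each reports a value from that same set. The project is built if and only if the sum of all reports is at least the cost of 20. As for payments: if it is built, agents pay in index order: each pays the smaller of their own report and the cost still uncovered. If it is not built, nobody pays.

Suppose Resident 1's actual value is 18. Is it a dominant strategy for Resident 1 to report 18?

No

Consider the case where Resident 2 reports 3, Resident 3 reports 3 and Resident 4 reports 3.
Truthful report 18: project built, pays 18, utility 18 - 18 = 0.
Report 14 instead: project built, pays 14, utility 18 - 14 = 4.
Since 4 > 0, reporting 14 is strictly better here, so truthful reporting is not dominant.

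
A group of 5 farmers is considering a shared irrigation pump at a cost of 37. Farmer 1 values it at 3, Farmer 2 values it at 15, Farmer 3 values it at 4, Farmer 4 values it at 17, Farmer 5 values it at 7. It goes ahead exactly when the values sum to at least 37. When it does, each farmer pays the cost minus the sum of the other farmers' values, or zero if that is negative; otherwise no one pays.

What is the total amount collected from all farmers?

Total value 46 ≥ cost 37, so it is built.
Farmer 1: others sum to 43; max(0, 37 - 43) = 0.
Farmer 2: others sum to 31; max(0, 37 - 31) = 6.
Farmer 3: others sum to 42; max(0, 37 - 42) = 0.
Farmer 4: others sum to 29; max(0, 37 - 29) = 8.
Farmer 5: others sum to 39; max(0, 37 - 39) = 0.
Total collected = 0 + 6 + 0 + 8 + 0 = 14.

14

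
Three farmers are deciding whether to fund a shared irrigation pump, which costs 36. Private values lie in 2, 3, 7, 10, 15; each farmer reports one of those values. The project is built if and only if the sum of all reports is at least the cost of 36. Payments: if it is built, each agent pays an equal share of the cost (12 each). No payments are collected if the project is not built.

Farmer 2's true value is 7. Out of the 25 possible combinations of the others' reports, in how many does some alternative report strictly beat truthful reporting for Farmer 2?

1

Others report (15, 15): truth gives -5; report 2 gives 0 > -5. Violating.
Others report (2, 2): truth gives 0; no alternative beats it.
Others report (2, 3): truth gives 0; no alternative beats it.
(Checking all 25 profiles: 1 has a profitable deviation, 24 do not.)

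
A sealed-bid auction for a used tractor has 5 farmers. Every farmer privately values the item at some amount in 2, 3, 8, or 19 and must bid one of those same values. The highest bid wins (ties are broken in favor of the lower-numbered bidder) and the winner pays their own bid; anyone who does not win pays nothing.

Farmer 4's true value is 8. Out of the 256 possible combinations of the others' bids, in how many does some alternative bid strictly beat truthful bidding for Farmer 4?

Others bid (2, 2, 2, 2): truth gives 0; bid 3 gives 5 > 0. Violating.
Others bid (2, 2, 2, 3): truth gives 0; bid 3 gives 5 > 0. Violating.
Others bid (2, 2, 2, 8): truth gives 0; no alternative beats it.
Others bid (2, 2, 2, 19): truth gives 0; no alternative beats it.
(Checking all 256 profiles: 2 have a profitable deviation, 254 do not.)

2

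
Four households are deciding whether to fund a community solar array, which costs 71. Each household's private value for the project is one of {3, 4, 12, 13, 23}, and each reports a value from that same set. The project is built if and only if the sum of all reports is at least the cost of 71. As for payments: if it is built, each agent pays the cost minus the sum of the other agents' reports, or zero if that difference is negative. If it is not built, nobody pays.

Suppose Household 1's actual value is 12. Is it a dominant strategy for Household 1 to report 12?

Yes

Check each profile of the others' reports and compare truth against every alternative report.
Others report (23, 23, 23): truth gives 10, best alternative gives 10.
Others report (3, 3, 3): truth gives 0, best alternative gives 0.
Others report (3, 3, 4): truth gives 0, best alternative gives 0.
Others report (3, 3, 12): truth gives 0, best alternative gives 0.
Others report (3, 3, 13): truth gives 0, best alternative gives 0.
Others report (3, 3, 23): truth gives 0, best alternative gives 0.
(Remaining 119 profiles checked similarly; truth is weakly best in each.)
In every case the truthful report is at least as good as any alternative, so it is a dominant strategy.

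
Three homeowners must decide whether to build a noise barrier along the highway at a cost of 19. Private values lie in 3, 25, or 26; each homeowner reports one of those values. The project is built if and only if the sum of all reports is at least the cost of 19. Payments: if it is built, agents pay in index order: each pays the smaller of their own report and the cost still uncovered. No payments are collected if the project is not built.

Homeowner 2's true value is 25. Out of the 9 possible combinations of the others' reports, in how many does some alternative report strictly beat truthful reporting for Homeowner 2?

2

Others report (3, 25): truth gives 9; report 3 gives 22 > 9. Violating.
Others report (3, 26): truth gives 9; report 3 gives 22 > 9. Violating.
Others report (3, 3): truth gives 9; no alternative beats it.
Others report (25, 3): truth gives 25; no alternative beats it.
(Checking all 9 profiles: 2 have a profitable deviation, 7 do not.)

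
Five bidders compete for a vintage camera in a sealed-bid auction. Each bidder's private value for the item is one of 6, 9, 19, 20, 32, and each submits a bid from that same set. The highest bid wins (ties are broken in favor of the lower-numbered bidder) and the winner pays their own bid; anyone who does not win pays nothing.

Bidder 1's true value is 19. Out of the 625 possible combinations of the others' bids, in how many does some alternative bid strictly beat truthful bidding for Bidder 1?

Others bid (6, 6, 6, 6): truth gives 0; bid 6 gives 13 > 0. Violating.
Others bid (6, 6, 6, 9): truth gives 0; bid 9 gives 10 > 0. Violating.
Others bid (6, 6, 9, 6): truth gives 0; bid 9 gives 10 > 0. Violating.
Others bid (6, 6, 9, 9): truth gives 0; bid 9 gives 10 > 0. Violating.
Others bid (6, 6, 6, 19): truth gives 0; no alternative beats it.
Others bid (6, 6, 6, 20): truth gives 0; no alternative beats it.
(Checking all 625 profiles: 16 have a profitable deviation, 609 do not.)

16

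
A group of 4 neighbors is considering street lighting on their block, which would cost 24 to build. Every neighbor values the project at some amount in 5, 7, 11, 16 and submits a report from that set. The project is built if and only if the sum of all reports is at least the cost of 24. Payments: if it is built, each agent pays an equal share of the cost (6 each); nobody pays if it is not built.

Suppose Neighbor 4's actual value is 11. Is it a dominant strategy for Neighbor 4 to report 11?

Yes

Check each profile of the others' reports and compare truth against every alternative report.
Others report (5, 5, 5): truth gives 5, best alternative gives 5.
Others report (5, 5, 7): truth gives 5, best alternative gives 5.
Others report (5, 5, 11): truth gives 5, best alternative gives 5.
Others report (5, 5, 16): truth gives 5, best alternative gives 5.
Others report (5, 7, 5): truth gives 5, best alternative gives 5.
Others report (5, 7, 7): truth gives 5, best alternative gives 5.
(Remaining 58 profiles checked similarly; truth is weakly best in each.)
In every case the truthful report is at least as good as any alternative, so it is a dominant strategy.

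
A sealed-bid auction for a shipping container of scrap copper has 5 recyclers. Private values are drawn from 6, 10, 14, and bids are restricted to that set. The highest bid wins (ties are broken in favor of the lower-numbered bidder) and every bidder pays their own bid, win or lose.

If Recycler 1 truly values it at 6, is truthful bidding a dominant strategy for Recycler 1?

Consider the case where Recycler 2 bids 6, Recycler 3 bids 6, Recycler 4 bids 6 and Recycler 5 bids 10.
Truthful bid 6: loses but pays 6, utility -6.
Bid 10 instead: wins, pays 10, utility 6 - 10 = -4.
Since -4 > -6, bidding 10 is strictly better here, so truthful bidding is not dominant.

No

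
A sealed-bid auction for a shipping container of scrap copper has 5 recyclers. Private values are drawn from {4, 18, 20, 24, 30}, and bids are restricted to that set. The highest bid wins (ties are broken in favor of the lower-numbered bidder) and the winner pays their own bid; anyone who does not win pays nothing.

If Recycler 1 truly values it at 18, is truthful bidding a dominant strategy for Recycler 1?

No

Consider the case where Recycler 2 bids 4, Recycler 3 bids 4, Recycler 4 bids 4 and Recycler 5 bids 4.
Truthful bid 18: wins, pays 18, utility 18 - 18 = 0.
Bid 4 instead: wins, pays 4, utility 18 - 4 = 14.
Since 14 > 0, bidding 4 is strictly better here, so truthful bidding is not dominant.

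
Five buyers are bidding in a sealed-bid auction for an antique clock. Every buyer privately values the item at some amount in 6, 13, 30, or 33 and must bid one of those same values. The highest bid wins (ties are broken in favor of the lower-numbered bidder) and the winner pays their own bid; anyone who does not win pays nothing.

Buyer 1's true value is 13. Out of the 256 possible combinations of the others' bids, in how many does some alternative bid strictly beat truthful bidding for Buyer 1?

1

Others bid (6, 6, 6, 6): truth gives 0; bid 6 gives 7 > 0. Violating.
Others bid (6, 6, 6, 13): truth gives 0; no alternative beats it.
Others bid (6, 6, 6, 30): truth gives 0; no alternative beats it.
(Checking all 256 profiles: 1 has a profitable deviation, 255 do not.)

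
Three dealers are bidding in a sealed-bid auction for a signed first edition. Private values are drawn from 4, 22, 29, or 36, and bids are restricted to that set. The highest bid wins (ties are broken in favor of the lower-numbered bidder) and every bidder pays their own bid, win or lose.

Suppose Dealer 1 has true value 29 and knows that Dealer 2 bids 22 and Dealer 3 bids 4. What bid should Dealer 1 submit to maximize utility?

22

Bid 4: loses but pays 4, utility -4.
Bid 22: wins, pays 22, utility 29 - 22 = 7.
Bid 29: wins, pays 29, utility 29 - 29 = 0.
Bid 36: wins, pays 36, utility 29 - 36 = -7.
The best choice is 22 with utility 7.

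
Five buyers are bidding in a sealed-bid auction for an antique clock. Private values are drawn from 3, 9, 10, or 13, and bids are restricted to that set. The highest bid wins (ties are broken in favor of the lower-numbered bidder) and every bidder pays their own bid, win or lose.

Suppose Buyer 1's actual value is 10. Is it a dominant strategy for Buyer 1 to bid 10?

No

Consider the case where Buyer 2 bids 3, Buyer 3 bids 3, Buyer 4 bids 3 and Buyer 5 bids 3.
Truthful bid 10: wins, pays 10, utility 10 - 10 = 0.
Bid 3 instead: wins, pays 3, utility 10 - 3 = 7.
Since 7 > 0, bidding 3 is strictly better here, so truthful bidding is not dominant.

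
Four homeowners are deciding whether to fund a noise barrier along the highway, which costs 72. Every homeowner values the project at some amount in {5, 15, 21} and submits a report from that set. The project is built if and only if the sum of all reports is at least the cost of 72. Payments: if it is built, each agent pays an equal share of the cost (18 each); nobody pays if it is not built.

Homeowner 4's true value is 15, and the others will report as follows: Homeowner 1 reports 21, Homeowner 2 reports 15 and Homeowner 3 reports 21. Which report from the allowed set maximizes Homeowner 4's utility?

Report 5: project not built, utility 0.
Report 15: project built, pays 18, utility 15 - 18 = -3.
Report 21: project built, pays 18, utility 15 - 18 = -3.
The best choice is 5 with utility 0.

5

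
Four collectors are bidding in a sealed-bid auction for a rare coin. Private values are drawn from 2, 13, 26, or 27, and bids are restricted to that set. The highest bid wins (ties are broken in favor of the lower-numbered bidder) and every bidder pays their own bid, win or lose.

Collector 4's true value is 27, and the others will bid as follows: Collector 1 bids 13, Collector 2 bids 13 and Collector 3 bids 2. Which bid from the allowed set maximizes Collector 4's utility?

Bid 2: loses but pays 2, utility -2.
Bid 13: loses but pays 13, utility -13.
Bid 26: wins, pays 26, utility 27 - 26 = 1.
Bid 27: wins, pays 27, utility 27 - 27 = 0.
The best choice is 26 with utility 1.

26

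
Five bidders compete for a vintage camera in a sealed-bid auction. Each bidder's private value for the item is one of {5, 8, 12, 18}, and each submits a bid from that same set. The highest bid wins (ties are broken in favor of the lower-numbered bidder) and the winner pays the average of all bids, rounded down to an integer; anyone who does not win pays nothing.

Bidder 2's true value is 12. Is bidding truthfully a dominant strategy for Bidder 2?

No

Consider the case where Bidder 1 bids 5, Bidder 3 bids 5, Bidder 4 bids 5 and Bidder 5 bids 5.
Truthful bid 12: wins, pays 6, utility 12 - 6 = 6.
Bid 8 instead: wins, pays 5, utility 12 - 5 = 7.
Since 7 > 6, bidding 8 is strictly better here, so truthful bidding is not dominant.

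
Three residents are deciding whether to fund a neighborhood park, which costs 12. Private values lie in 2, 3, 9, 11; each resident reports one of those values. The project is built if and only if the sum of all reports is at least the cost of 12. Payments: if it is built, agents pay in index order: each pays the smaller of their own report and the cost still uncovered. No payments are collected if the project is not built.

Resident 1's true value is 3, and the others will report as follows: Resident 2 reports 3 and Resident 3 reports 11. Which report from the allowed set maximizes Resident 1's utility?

Report 2: project built, pays 2, utility 3 - 2 = 1.
Report 3: project built, pays 3, utility 3 - 3 = 0.
Report 9: project built, pays 9, utility 3 - 9 = -6.
Report 11: project built, pays 11, utility 3 - 11 = -8.
The best choice is 2 with utility 1.

2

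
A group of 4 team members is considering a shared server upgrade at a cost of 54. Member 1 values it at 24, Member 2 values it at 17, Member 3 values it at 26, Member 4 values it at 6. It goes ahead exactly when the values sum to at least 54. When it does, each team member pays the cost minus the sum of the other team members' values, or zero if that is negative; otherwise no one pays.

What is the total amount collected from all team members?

12

Total value 73 ≥ cost 54, so it is built.
Member 1: others sum to 49; max(0, 54 - 49) = 5.
Member 2: others sum to 56; max(0, 54 - 56) = 0.
Member 3: others sum to 47; max(0, 54 - 47) = 7.
Member 4: others sum to 67; max(0, 54 - 67) = 0.
Total collected = 5 + 0 + 7 + 0 = 12.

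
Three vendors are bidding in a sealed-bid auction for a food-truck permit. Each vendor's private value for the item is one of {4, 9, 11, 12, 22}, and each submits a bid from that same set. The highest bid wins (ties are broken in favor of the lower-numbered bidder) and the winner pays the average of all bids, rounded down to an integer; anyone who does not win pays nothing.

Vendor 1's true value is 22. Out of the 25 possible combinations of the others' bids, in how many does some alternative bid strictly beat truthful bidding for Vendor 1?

16

Others bid (4, 4): truth gives 12; bid 4 gives 18 > 12. Violating.
Others bid (4, 9): truth gives 11; bid 9 gives 15 > 11. Violating.
Others bid (4, 11): truth gives 10; bid 11 gives 14 > 10. Violating.
Others bid (4, 12): truth gives 10; bid 12 gives 13 > 10. Violating.
Others bid (4, 22): truth gives 6; no alternative beats it.
Others bid (9, 22): truth gives 5; no alternative beats it.
(Checking all 25 profiles: 16 have a profitable deviation, 9 do not.)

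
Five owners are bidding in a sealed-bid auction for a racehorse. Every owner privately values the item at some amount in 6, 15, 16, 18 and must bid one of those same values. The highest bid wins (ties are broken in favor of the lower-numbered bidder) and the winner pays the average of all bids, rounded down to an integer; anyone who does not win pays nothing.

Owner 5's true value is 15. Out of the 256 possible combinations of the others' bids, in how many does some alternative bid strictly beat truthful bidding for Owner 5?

Others bid (6, 6, 6, 15): truth gives 0; bid 16 gives 6 > 0. Violating.
Others bid (6, 6, 6, 16): truth gives 0; bid 18 gives 5 > 0. Violating.
Others bid (6, 6, 15, 6): truth gives 0; bid 16 gives 6 > 0. Violating.
Others bid (6, 6, 15, 15): truth gives 0; bid 16 gives 4 > 0. Violating.
Others bid (6, 6, 6, 6): truth gives 8; no alternative beats it.
Others bid (6, 6, 6, 18): truth gives 0; no alternative beats it.
(Checking all 256 profiles: 64 have a profitable deviation, 192 do not.)

64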